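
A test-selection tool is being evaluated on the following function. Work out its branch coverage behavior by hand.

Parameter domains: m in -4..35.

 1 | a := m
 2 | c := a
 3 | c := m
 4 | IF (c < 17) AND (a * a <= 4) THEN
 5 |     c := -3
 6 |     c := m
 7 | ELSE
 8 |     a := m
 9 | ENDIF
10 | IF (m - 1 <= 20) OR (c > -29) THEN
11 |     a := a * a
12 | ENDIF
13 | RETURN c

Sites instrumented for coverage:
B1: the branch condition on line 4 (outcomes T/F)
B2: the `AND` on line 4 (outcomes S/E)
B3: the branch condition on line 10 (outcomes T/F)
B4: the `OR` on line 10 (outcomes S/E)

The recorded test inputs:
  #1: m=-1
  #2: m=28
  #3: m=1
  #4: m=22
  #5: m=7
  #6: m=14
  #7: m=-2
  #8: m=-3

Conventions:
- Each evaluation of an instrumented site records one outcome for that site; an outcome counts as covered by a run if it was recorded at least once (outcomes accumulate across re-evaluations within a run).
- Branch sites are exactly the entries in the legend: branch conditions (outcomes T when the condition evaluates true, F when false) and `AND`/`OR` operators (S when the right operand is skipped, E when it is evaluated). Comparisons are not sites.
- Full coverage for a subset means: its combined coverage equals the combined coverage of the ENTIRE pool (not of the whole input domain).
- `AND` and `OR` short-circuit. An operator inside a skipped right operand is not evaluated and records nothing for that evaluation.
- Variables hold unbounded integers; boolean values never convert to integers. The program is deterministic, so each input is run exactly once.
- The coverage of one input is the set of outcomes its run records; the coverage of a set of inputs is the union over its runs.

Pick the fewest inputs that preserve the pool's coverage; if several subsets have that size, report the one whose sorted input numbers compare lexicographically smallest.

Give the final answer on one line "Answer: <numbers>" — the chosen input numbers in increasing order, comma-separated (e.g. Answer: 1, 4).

test 1 (m=-1) fires B2->E, B1->T, B4->S, B3->T; hits B1=T, B2=E, B3=T, B4=S
test 2 (m=28) fires B2->S, B1->F, B4->E, B3->T; hits B1=F, B2=S, B3=T, B4=E
test 3 (m=1) fires B2->E, B1->T, B4->S, B3->T; hits B1=T, B2=E, B3=T, B4=S
test 4 (m=22) fires B2->S, B1->F, B4->E, B3->T; hits B1=F, B2=S, B3=T, B4=E
test 5 (m=7) fires B2->E, B1->F, B4->S, B3->T; hits B1=F, B2=E, B3=T, B4=S
test 6 (m=14) fires B2->E, B1->F, B4->S, B3->T; hits B1=F, B2=E, B3=T, B4=S
test 7 (m=-2) fires B2->E, B1->T, B4->S, B3->T; hits B1=T, B2=E, B3=T, B4=S
test 8 (m=-3) fires B2->E, B1->F, B4->S, B3->T; hits B1=F, B2=E, B3=T, B4=S
union over all inputs: B1=T, B1=F, B2=S, B2=E, B3=T, B4=S, B4=E (7 outcomes)
every size-1 subset falls short of the 7 outcomes (best: 4/7)
at size 2, {1, 2} reaches all 7 outcomes; every lexicographically earlier size-2 subset fails

Answer: 1, 2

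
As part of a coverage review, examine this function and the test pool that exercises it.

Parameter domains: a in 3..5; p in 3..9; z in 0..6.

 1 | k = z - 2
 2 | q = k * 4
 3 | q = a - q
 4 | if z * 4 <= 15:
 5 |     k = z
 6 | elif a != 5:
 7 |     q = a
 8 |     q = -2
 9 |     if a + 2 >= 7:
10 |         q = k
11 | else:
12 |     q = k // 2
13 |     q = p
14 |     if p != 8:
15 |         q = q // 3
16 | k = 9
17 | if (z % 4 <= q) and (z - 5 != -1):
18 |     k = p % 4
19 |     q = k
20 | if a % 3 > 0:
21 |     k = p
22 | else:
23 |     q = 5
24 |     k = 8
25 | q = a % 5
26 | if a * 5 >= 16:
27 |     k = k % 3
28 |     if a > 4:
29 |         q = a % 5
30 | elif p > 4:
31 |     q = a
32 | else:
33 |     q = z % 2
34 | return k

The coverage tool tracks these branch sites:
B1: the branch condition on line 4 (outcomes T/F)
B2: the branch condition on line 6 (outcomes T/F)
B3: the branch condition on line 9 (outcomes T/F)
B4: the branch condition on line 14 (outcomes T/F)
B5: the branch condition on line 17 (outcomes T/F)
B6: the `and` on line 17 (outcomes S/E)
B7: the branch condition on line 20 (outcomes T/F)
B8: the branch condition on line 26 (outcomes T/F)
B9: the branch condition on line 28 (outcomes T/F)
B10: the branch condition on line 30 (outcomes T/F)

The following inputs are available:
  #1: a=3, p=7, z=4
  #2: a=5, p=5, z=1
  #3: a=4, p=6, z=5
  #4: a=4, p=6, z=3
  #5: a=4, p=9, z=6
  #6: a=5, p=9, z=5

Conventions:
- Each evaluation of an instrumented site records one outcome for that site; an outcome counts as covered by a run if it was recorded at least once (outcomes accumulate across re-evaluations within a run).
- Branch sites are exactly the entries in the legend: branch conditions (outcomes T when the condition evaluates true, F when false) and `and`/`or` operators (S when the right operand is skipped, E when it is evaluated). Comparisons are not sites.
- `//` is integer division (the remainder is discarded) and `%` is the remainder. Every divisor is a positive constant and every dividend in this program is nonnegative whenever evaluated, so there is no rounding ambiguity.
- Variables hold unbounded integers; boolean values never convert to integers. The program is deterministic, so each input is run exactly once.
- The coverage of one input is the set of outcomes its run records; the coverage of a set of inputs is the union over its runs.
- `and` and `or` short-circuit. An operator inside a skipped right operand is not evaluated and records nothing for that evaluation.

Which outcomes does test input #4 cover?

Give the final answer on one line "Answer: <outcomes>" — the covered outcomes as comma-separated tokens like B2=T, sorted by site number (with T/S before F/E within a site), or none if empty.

Tracing the run of input #4 (a=4, p=6, z=3):
  B1->T, B6->S, B5->F, B7->T, B8->T, B9->F
deduplicating events, the covered set is: B1=T, B5=F, B6=S, B7=T, B8=T, B9=F

Answer: B1=T, B5=F, B6=S, B7=T, B8=T, B9=F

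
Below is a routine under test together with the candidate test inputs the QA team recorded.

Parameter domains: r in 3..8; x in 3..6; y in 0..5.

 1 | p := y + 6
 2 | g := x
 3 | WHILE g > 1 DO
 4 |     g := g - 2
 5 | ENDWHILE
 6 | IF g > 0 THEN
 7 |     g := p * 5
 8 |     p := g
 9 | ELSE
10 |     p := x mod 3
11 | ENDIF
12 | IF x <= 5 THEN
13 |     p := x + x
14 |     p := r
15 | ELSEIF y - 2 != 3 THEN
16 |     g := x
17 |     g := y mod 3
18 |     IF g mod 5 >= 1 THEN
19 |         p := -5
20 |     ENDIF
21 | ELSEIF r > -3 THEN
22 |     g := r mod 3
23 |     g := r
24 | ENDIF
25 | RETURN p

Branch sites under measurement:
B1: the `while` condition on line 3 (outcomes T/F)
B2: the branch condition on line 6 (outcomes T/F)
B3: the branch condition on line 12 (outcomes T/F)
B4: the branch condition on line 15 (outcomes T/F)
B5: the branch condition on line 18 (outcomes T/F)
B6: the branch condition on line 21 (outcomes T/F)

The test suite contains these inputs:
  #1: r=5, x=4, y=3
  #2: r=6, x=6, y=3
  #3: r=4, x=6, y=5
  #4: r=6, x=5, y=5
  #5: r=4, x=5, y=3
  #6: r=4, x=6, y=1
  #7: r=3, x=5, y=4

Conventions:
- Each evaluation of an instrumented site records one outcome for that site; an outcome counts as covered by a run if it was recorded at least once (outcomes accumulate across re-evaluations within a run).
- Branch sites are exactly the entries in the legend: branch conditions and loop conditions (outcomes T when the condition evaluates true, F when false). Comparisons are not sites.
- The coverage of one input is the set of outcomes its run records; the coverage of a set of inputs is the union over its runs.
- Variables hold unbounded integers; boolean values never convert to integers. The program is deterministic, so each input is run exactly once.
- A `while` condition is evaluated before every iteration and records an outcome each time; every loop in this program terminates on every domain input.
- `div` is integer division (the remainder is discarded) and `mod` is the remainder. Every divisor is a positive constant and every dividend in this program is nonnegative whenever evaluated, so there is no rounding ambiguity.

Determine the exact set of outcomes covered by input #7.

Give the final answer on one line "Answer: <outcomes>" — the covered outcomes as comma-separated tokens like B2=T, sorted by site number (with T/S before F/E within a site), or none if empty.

Running input #7 (r=3, x=5, y=4), event by event:
  B1->T, B1->T, B1->F, B2->T, B3->T
collecting distinct outcomes: B1=T, B1=F, B2=T, B3=T

Answer: B1=T, B1=F, B2=T, B3=T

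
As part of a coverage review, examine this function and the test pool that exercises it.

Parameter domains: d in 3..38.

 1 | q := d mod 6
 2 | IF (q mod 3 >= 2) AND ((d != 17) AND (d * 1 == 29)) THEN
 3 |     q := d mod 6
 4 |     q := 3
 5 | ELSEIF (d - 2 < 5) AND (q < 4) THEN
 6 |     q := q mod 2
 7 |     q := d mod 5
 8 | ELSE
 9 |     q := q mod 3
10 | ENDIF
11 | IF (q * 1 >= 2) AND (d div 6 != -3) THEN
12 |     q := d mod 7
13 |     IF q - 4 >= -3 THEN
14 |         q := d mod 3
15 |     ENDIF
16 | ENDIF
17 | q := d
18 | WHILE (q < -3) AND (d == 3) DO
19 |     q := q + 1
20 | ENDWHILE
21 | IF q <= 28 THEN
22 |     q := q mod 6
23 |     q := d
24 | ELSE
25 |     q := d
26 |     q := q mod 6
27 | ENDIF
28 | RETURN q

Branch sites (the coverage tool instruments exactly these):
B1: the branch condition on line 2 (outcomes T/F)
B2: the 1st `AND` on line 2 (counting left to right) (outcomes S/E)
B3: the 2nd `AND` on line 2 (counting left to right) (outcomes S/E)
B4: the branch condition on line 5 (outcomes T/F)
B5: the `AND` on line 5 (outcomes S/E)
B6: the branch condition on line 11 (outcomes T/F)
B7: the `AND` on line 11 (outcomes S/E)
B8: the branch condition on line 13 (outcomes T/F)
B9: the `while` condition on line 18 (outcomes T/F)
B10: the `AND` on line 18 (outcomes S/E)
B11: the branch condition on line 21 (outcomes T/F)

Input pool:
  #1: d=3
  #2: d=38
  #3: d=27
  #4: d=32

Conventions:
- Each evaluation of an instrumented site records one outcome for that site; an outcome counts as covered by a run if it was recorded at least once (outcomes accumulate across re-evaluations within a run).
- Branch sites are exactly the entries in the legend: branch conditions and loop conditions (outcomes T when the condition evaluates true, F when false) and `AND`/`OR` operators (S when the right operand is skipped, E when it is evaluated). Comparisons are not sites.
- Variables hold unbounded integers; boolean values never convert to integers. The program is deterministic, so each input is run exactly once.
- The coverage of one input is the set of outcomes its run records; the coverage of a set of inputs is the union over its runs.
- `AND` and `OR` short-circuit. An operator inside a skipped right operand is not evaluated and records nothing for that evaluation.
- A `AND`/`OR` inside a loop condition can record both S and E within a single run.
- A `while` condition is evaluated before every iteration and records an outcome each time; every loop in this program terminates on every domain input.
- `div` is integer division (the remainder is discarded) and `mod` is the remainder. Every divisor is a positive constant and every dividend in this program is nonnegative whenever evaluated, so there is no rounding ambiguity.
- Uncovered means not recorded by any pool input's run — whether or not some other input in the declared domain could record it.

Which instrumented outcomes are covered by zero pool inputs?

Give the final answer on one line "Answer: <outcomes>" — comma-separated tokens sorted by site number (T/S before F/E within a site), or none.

input #1 (d=3): events B2->S, B1->F, B5->E, B4->T, B7->E, B6->T, B8->T, B10->S, B9->F, B11->T; covers B1=F, B2=S, B4=T, B5=E, B6=T, B7=E, B8=T, B9=F, B10=S, B11=T
input #2 (d=38): events B2->E, B3->E, B1->F, B5->S, B4->F, B7->E, B6->T, B8->T, B10->S, B9->F, B11->F; covers B1=F, B2=E, B3=E, B4=F, B5=S, B6=T, B7=E, B8=T, B9=F, B10=S, B11=F
input #3 (d=27): events B2->S, B1->F, B5->S, B4->F, B7->S, B6->F, B10->S, B9->F, B11->T; covers B1=F, B2=S, B4=F, B5=S, B6=F, B7=S, B9=F, B10=S, B11=T
input #4 (d=32): events B2->E, B3->E, B1->F, B5->S, B4->F, B7->E, B6->T, B8->T, B10->S, B9->F, B11->F; covers B1=F, B2=E, B3=E, B4=F, B5=S, B6=T, B7=E, B8=T, B9=F, B10=S, B11=F
union over the pool: B1=F, B2=S, B2=E, B3=E, B4=T, B4=F, B5=S, B5=E, B6=T, B6=F, B7=S, B7=E, B8=T, B9=F, B10=S, B11=T, B11=F
uncovered (5 of 22): B1=T, B3=S, B8=F, B9=T, B10=E

Answer: B1=T, B3=S, B8=F, B9=T, B10=E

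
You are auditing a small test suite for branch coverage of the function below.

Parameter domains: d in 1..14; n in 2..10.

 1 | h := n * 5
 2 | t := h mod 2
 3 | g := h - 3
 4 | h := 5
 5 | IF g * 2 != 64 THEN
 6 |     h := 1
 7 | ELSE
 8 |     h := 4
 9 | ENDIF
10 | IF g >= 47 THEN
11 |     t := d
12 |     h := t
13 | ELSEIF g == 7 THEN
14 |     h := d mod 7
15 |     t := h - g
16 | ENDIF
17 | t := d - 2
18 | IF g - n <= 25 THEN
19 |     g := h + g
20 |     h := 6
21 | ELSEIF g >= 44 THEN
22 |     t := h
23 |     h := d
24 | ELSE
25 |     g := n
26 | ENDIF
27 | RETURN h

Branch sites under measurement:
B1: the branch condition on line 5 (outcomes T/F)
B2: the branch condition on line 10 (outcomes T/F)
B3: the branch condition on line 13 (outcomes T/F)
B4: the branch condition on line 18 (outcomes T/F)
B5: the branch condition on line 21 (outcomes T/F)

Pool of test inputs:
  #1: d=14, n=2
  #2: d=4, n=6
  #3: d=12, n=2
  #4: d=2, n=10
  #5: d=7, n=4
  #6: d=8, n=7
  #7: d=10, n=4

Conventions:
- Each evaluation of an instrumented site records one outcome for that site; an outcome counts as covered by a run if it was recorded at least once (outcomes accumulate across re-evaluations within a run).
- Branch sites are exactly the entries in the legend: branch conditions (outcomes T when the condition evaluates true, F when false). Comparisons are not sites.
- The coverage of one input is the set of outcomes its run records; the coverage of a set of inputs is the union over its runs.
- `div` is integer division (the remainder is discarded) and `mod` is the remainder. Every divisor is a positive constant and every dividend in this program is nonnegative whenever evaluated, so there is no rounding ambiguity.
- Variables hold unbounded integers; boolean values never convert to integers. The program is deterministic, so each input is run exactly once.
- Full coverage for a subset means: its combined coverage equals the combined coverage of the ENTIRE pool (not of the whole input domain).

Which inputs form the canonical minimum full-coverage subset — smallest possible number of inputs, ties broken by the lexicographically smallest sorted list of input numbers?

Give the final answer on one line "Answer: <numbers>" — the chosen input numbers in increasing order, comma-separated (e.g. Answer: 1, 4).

input #1, d=14, n=2: events B1->T, B2->F, B3->T, B4->T; outcomes B1=T, B2=F, B3=T, B4=T
input #2, d=4, n=6: events B1->T, B2->F, B3->F, B4->T; outcomes B1=T, B2=F, B3=F, B4=T
input #3, d=12, n=2: events B1->T, B2->F, B3->T, B4->T; outcomes B1=T, B2=F, B3=T, B4=T
input #4, d=2, n=10: events B1->T, B2->T, B4->F, B5->T; outcomes B1=T, B2=T, B4=F, B5=T
input #5, d=7, n=4: events B1->T, B2->F, B3->F, B4->T; outcomes B1=T, B2=F, B3=F, B4=T
input #6, d=8, n=7: events B1->F, B2->F, B3->F, B4->T; outcomes B1=F, B2=F, B3=F, B4=T
input #7, d=10, n=4: events B1->T, B2->F, B3->F, B4->T; outcomes B1=T, B2=F, B3=F, B4=T
union over all inputs: B1=T, B1=F, B2=T, B2=F, B3=T, B3=F, B4=T, B4=F, B5=T (9 outcomes)
checked all size-1 subsets: none covers 9 outcomes (max 4/9)
checked all size-2 subsets: none covers 9 outcomes (max 8/9)
inputs {1, 4, 6} (size 3) cover everything; no size-3 subset with a lexicographically smaller index list covers all 9

Answer: 1, 4, 6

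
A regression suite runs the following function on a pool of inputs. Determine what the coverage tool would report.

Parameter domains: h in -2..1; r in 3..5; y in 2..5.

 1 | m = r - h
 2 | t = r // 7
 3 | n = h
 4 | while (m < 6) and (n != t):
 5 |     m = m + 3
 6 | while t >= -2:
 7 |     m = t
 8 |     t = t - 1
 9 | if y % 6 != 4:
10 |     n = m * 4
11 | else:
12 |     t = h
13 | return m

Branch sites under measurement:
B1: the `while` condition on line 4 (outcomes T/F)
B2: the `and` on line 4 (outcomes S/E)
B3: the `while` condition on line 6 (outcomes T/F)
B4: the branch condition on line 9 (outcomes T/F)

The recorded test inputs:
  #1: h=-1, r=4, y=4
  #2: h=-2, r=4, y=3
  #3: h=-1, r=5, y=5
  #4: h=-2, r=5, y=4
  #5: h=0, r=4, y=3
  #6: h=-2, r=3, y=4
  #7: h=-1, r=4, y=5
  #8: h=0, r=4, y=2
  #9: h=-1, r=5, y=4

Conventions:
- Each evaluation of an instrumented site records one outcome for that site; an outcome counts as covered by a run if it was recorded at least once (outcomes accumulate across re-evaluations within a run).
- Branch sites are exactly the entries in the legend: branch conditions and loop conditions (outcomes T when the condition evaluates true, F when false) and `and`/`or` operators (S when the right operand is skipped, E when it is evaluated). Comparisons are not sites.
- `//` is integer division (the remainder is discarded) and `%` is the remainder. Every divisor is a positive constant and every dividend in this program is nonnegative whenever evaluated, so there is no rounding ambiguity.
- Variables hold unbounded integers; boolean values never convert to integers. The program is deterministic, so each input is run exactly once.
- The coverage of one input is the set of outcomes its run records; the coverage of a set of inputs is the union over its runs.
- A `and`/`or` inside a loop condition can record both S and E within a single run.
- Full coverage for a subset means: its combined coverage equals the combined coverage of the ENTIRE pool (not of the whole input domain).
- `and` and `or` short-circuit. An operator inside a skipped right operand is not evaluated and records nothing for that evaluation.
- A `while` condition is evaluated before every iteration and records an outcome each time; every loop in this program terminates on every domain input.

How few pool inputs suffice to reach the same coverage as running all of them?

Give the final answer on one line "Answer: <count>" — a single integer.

input #1 (h=-1, r=4, y=4): covers B1=T, B1=F, B2=S, B2=E, B3=T, B3=F, B4=F
input #2 (h=-2, r=4, y=3): covers B1=F, B2=S, B3=T, B3=F, B4=T
input #3 (h=-1, r=5, y=5): covers B1=F, B2=S, B3=T, B3=F, B4=T
input #4 (h=-2, r=5, y=4): covers B1=F, B2=S, B3=T, B3=F, B4=F
input #5 (h=0, r=4, y=3): covers B1=F, B2=E, B3=T, B3=F, B4=T
input #6 (h=-2, r=3, y=4): covers B1=T, B1=F, B2=S, B2=E, B3=T, B3=F, B4=F
input #7 (h=-1, r=4, y=5): covers B1=T, B1=F, B2=S, B2=E, B3=T, B3=F, B4=T
input #8 (h=0, r=4, y=2): covers B1=F, B2=E, B3=T, B3=F, B4=T
input #9 (h=-1, r=5, y=4): covers B1=F, B2=S, B3=T, B3=F, B4=F
the full pool covers 8 outcomes: B1=T, B1=F, B2=S, B2=E, B3=T, B3=F, B4=T, B4=F
size 1 is not enough: best union over all size-1 subsets is 7/8
size 2: inputs {1, 2} cover all 8 outcomes, and no lexicographically smaller subset of this size does

Answer: 2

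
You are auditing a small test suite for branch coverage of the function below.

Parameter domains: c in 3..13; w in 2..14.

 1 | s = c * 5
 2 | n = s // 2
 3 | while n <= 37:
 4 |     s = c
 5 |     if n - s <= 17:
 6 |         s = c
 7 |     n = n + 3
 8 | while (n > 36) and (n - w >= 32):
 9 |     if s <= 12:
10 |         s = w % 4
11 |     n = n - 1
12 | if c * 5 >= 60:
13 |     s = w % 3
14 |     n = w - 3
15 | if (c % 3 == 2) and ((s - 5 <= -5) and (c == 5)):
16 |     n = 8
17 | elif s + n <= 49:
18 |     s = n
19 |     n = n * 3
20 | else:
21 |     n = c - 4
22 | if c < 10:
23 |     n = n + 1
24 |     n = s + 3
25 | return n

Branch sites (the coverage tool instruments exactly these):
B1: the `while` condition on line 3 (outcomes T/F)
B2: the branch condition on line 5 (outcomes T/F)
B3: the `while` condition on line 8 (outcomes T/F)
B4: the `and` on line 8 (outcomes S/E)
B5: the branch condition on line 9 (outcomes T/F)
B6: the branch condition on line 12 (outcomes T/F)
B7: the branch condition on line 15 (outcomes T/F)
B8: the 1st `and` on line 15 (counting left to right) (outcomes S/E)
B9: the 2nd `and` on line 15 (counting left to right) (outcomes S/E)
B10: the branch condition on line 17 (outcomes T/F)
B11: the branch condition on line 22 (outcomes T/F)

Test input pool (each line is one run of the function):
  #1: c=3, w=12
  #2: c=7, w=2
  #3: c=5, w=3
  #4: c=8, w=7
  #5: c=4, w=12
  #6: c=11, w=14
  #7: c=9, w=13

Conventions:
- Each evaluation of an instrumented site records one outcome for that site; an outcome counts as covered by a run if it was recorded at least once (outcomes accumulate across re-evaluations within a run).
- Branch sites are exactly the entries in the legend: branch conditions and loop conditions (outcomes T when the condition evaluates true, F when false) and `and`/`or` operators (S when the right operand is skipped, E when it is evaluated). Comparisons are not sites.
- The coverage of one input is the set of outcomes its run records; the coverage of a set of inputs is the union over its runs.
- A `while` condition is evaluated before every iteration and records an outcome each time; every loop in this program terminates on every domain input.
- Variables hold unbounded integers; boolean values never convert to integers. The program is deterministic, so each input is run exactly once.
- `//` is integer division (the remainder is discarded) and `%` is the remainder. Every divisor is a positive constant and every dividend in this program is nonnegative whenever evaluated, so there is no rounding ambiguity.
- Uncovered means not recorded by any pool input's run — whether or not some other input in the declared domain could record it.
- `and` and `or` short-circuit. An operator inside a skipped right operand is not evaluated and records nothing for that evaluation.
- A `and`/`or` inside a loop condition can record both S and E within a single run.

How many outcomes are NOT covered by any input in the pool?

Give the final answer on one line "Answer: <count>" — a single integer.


#1 (c=3, w=12) -> B1->T, B2->T, B1->T, B2->T, B1->T, B2->T, B1->T, B2->T, B1->T, B2->T, B1->T, B2->F, B1->T, B2->F, ...; covered: B1=T, B1=F, B2=T, B2=F, B3=F, B4=E, B6=F, B7=F, B8=S, B10=T, B11=T
#2 (c=7, w=2) -> B1->T, B2->T, B1->T, B2->T, B1->T, B2->T, B1->T, B2->F, B1->T, B2->F, B1->T, B2->F, B1->T, B2->F, ...; covered: B1=T, B1=F, B2=T, B2=F, B3=T, B3=F, B4=S, B4=E, B5=T, B6=F, B7=F, B8=S, B10=T, B11=T
#3 (c=5, w=3) -> B1->T, B2->T, B1->T, B2->T, B1->T, B2->T, B1->T, B2->T, B1->T, B2->F, B1->T, B2->F, B1->T, B2->F, ...; covered: B1=T, B1=F, B2=T, B2=F, B3=T, B3=F, B4=S, B4=E, B5=T, B6=F, B7=F, B8=E, B9=S, B10=T, B11=T
#4 (c=8, w=7) -> B1->T, B2->T, B1->T, B2->T, B1->T, B2->F, B1->T, B2->F, B1->T, B2->F, B1->T, B2->F, B1->F, B4->E, ...; covered: B1=T, B1=F, B2=T, B2=F, B3=F, B4=E, B6=F, B7=F, B8=E, B9=S, B10=T, B11=T
#5 (c=4, w=12) -> B1->T, B2->T, B1->T, B2->T, B1->T, B2->T, B1->T, B2->T, B1->T, B2->F, B1->T, B2->F, B1->T, B2->F, ...; covered: B1=T, B1=F, B2=T, B2=F, B3=F, B4=E, B6=F, B7=F, B8=S, B10=T, B11=T
#6 (c=11, w=14) -> B1->T, B2->T, B1->T, B2->F, B1->T, B2->F, B1->T, B2->F, B1->F, B4->E, B3->F, B6->F, B8->E, B9->S, ...; covered: B1=T, B1=F, B2=T, B2=F, B3=F, B4=E, B6=F, B7=F, B8=E, B9=S, B10=F, B11=F
#7 (c=9, w=13) -> B1->T, B2->T, B1->T, B2->T, B1->T, B2->F, B1->T, B2->F, B1->T, B2->F, B1->T, B2->F, B1->F, B4->E, ...; covered: B1=T, B1=F, B2=T, B2=F, B3=F, B4=E, B6=F, B7=F, B8=S, B10=T, B11=T
union over the pool: B1=T, B1=F, B2=T, B2=F, B3=T, B3=F, B4=S, B4=E, B5=T, B6=F, B7=F, B8=S, B8=E, B9=S, B10=T, B10=F, B11=T, B11=F
uncovered (4 of 22): B5=F, B6=T, B7=T, B9=E
Answer: 4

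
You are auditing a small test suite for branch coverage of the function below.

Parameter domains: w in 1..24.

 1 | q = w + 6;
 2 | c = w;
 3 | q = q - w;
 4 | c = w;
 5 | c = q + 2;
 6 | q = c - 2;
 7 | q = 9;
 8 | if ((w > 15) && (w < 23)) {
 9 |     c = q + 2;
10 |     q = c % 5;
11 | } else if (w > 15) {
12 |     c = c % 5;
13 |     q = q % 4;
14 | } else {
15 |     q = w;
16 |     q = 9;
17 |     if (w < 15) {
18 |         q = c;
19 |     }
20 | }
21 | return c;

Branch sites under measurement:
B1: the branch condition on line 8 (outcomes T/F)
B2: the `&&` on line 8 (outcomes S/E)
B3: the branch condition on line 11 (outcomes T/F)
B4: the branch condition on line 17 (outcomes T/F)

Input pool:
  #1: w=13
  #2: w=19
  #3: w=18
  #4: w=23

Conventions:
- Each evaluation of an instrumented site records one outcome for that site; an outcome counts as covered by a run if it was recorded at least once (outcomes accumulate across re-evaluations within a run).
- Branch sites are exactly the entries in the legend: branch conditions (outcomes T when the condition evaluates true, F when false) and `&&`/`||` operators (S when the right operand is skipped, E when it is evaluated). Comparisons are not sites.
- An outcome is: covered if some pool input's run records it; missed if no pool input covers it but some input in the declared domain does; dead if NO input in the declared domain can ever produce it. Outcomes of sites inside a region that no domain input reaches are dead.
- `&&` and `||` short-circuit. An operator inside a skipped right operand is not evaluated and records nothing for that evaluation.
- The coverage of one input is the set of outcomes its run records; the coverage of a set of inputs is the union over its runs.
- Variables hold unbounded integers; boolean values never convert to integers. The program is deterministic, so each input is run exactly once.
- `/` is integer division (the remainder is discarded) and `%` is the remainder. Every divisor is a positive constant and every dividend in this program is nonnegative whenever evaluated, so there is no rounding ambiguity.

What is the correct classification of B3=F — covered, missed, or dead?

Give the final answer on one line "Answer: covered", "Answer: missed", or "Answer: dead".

B3=F is recorded by pool input(s) 1 -> covered

Answer: covered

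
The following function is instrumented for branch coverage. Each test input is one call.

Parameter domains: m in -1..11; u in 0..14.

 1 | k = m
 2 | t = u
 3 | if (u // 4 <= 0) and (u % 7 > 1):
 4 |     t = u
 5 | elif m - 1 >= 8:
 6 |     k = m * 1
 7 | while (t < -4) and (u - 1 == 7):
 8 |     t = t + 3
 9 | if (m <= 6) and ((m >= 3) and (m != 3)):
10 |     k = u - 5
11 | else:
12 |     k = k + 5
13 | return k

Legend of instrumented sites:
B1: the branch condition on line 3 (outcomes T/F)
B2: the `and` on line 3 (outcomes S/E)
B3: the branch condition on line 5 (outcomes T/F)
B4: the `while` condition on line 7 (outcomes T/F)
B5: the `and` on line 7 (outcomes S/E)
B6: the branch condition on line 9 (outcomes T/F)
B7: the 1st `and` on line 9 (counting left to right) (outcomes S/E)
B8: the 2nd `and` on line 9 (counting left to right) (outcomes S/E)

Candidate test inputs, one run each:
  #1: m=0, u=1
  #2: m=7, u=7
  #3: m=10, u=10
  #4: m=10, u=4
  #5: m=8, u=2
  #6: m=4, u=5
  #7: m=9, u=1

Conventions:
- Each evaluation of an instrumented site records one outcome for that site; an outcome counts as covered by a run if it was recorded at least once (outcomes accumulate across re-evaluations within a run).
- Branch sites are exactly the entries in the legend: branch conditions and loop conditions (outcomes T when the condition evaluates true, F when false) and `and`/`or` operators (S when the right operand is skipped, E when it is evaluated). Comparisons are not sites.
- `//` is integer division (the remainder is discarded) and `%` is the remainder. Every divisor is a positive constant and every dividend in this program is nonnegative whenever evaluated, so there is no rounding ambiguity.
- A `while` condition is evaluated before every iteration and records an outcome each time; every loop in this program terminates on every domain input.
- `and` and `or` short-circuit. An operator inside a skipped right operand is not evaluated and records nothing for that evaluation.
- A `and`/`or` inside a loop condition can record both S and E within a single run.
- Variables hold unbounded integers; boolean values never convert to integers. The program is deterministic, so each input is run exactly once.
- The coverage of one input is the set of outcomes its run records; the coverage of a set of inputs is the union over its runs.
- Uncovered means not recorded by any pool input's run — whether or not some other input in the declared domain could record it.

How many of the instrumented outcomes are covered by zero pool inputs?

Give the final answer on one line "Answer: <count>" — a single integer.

test 1 (m=0, u=1) fires B2->E, B1->F, B3->F, B5->S, B4->F, B7->E, B8->S, B6->F; hits B1=F, B2=E, B3=F, B4=F, B5=S, B6=F, B7=E, B8=S
test 2 (m=7, u=7) fires B2->S, B1->F, B3->F, B5->S, B4->F, B7->S, B6->F; hits B1=F, B2=S, B3=F, B4=F, B5=S, B6=F, B7=S
test 3 (m=10, u=10) fires B2->S, B1->F, B3->T, B5->S, B4->F, B7->S, B6->F; hits B1=F, B2=S, B3=T, B4=F, B5=S, B6=F, B7=S
test 4 (m=10, u=4) fires B2->S, B1->F, B3->T, B5->S, B4->F, B7->S, B6->F; hits B1=F, B2=S, B3=T, B4=F, B5=S, B6=F, B7=S
test 5 (m=8, u=2) fires B2->E, B1->T, B5->S, B4->F, B7->S, B6->F; hits B1=T, B2=E, B4=F, B5=S, B6=F, B7=S
test 6 (m=4, u=5) fires B2->S, B1->F, B3->F, B5->S, B4->F, B7->E, B8->E, B6->T; hits B1=F, B2=S, B3=F, B4=F, B5=S, B6=T, B7=E, B8=E
test 7 (m=9, u=1) fires B2->E, B1->F, B3->T, B5->S, B4->F, B7->S, B6->F; hits B1=F, B2=E, B3=T, B4=F, B5=S, B6=F, B7=S
union over the pool: B1=T, B1=F, B2=S, B2=E, B3=T, B3=F, B4=F, B5=S, B6=T, B6=F, B7=S, B7=E, B8=S, B8=E
uncovered (2 of 16): B4=T, B5=E

Answer: 2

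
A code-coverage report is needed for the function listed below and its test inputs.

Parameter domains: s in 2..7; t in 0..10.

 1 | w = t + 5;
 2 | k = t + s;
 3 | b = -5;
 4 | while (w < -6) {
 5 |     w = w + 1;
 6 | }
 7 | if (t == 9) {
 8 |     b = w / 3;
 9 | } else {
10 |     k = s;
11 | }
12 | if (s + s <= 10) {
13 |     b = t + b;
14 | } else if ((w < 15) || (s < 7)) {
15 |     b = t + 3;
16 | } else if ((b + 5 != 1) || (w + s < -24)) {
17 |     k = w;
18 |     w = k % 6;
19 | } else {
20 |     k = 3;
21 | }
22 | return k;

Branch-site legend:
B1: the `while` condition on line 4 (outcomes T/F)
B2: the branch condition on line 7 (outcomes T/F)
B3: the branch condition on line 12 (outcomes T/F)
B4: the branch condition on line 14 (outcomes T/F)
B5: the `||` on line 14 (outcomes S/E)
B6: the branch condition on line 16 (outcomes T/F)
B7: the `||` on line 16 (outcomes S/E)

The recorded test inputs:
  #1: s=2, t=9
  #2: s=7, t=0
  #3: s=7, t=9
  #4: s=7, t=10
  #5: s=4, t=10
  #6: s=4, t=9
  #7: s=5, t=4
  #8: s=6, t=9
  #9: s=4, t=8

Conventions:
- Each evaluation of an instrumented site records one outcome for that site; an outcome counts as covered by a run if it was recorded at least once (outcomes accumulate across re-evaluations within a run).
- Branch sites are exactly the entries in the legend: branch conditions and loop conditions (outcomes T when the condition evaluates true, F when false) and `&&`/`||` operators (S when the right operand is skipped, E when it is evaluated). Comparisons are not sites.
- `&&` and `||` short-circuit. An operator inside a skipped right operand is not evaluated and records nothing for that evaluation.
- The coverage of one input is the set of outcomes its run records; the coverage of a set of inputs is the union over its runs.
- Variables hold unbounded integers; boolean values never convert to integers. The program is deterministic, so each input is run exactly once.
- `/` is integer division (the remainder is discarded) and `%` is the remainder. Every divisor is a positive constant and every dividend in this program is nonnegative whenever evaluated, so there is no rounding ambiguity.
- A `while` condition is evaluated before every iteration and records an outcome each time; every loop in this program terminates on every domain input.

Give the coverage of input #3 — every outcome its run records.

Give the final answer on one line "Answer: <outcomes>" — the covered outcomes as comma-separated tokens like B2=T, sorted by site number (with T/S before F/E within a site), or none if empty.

Simulating input #3 (s=7, t=9) step by step:
  B1->F, B2->T, B3->F, B5->S, B4->T
deduplicating events, the covered set is: B1=F, B2=T, B3=F, B4=T, B5=S

Answer: B1=F, B2=T, B3=F, B4=T, B5=S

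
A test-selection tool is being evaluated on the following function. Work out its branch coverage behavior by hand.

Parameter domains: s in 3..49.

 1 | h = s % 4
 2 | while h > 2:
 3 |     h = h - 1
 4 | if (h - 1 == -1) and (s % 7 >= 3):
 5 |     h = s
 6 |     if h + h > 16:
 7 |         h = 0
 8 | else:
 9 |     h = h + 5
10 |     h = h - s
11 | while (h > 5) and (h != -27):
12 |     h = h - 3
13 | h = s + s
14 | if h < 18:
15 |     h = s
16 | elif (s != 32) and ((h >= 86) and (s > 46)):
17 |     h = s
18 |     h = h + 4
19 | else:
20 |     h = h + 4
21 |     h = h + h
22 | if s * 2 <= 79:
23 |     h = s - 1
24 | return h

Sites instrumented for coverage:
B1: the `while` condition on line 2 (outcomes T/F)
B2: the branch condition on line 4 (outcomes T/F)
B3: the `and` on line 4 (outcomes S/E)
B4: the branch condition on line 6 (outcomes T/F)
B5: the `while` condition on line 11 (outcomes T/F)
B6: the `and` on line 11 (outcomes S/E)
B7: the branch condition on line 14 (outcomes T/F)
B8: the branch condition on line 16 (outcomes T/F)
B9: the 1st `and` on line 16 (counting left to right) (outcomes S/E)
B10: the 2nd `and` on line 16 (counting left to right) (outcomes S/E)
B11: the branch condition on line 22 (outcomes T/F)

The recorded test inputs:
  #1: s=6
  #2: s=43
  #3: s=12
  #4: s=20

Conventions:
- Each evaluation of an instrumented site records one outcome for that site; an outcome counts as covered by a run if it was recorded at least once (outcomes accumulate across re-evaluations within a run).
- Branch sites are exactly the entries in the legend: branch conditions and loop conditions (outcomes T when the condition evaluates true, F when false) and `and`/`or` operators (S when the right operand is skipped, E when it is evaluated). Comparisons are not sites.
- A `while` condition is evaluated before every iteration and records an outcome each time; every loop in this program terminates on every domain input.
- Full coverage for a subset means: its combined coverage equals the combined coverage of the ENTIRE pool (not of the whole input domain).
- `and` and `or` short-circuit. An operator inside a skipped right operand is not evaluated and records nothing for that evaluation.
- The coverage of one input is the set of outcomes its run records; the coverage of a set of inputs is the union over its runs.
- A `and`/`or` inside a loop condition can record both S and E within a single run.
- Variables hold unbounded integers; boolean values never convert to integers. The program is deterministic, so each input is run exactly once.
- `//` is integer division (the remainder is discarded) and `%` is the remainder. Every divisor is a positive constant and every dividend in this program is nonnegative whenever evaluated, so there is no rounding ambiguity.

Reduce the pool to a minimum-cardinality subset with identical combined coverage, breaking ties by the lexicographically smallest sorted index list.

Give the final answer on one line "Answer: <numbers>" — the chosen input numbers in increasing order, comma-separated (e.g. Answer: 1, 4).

input #1 (s=6): events B1->F, B3->S, B2->F, B6->S, B5->F, B7->T, B11->T; covers B1=F, B2=F, B3=S, B5=F, B6=S, B7=T, B11=T
input #2 (s=43): events B1->T, B1->F, B3->S, B2->F, B6->S, B5->F, B7->F, B9->E, B10->E, B8->F, B11->F; covers B1=T, B1=F, B2=F, B3=S, B5=F, B6=S, B7=F, B8=F, B9=E, B10=E, B11=F
input #3 (s=12): events B1->F, B3->E, B2->T, B4->T, B6->S, B5->F, B7->F, B9->E, B10->S, B8->F, B11->T; covers B1=F, B2=T, B3=E, B4=T, B5=F, B6=S, B7=F, B8=F, B9=E, B10=S, B11=T
input #4 (s=20): events B1->F, B3->E, B2->T, B4->T, B6->S, B5->F, B7->F, B9->E, B10->S, B8->F, B11->T; covers B1=F, B2=T, B3=E, B4=T, B5=F, B6=S, B7=F, B8=F, B9=E, B10=S, B11=T
together the pool reaches 17 outcomes: B1=T, B1=F, B2=T, B2=F, B3=S, B3=E, B4=T, B5=F, B6=S, B7=T, B7=F, B8=F, B9=E, B10=S, B10=E, B11=T, B11=F
every size-1 subset falls short of the 17 outcomes (best: 11/17)
every size-2 subset falls short of the 17 outcomes (best: 16/17)
at size 3, {1, 2, 3} reaches all 17 outcomes; every lexicographically earlier size-3 subset fails

Answer: 1, 2, 3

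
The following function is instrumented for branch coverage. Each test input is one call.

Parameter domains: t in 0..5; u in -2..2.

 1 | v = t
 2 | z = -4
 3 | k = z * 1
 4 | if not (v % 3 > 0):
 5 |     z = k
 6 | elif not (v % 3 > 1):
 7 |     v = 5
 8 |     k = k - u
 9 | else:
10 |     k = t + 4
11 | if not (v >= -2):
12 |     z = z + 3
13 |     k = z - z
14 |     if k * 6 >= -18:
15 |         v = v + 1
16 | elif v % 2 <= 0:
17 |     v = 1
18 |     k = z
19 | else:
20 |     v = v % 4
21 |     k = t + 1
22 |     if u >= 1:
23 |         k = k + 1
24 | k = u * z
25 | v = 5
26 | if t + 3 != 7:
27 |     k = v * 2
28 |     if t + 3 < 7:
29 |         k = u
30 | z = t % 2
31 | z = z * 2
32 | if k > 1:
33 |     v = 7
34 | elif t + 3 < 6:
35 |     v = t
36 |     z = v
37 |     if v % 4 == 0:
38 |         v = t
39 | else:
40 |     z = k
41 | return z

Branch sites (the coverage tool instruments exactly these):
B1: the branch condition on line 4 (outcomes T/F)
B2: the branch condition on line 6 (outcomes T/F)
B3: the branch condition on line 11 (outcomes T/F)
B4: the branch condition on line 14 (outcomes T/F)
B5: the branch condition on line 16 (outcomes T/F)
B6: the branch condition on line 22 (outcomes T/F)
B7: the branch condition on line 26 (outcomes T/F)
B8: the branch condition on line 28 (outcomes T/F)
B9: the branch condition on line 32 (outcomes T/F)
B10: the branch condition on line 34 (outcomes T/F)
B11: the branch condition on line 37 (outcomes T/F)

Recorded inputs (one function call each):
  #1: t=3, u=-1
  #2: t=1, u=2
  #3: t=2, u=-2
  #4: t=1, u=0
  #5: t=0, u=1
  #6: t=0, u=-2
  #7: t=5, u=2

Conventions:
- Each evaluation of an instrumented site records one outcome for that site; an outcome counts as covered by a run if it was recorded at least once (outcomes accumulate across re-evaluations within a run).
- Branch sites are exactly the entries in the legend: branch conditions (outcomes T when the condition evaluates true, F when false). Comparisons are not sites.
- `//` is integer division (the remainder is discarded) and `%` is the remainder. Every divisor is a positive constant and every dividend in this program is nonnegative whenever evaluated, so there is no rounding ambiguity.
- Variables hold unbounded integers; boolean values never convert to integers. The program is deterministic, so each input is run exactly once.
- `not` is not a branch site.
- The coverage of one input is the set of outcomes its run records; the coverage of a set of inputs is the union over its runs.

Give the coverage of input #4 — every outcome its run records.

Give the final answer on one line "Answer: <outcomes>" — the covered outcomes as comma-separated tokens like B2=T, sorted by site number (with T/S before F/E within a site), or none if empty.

Event log for input #4 (t=1, u=0):
  B1->F, B2->T, B3->F, B5->F, B6->F, B7->T, B8->T, B9->F, B10->T, B11->F
as a set, this run covers: B1=F, B2=T, B3=F, B5=F, B6=F, B7=T, B8=T, B9=F, B10=T, B11=F

Answer: B1=F, B2=T, B3=F, B5=F, B6=F, B7=T, B8=T, B9=F, B10=T, B11=F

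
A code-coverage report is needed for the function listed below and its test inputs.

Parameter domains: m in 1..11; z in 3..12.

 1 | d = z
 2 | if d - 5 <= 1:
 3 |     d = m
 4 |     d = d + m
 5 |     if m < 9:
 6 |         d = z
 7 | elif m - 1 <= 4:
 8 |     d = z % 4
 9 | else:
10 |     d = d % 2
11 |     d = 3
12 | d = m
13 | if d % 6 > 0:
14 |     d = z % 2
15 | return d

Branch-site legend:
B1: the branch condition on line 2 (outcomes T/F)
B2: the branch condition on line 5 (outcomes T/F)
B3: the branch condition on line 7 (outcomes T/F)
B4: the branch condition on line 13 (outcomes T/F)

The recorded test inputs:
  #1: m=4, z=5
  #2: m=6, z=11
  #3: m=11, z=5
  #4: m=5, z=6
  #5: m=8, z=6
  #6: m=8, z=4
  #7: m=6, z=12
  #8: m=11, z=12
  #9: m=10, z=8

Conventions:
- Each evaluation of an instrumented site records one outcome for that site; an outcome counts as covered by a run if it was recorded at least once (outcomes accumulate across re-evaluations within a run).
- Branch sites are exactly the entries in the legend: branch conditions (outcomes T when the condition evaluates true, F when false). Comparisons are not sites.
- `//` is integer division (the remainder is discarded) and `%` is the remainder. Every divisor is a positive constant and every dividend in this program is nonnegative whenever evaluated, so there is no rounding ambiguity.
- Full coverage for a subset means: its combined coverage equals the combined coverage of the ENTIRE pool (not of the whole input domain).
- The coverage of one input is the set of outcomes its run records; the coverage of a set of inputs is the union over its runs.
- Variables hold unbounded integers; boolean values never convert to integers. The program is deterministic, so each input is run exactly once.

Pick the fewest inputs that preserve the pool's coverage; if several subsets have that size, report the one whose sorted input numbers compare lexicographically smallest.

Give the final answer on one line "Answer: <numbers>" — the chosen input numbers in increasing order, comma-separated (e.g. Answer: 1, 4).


input #1, m=4, z=5: events B1->T, B2->T, B4->T; outcomes B1=T, B2=T, B4=T
input #2, m=6, z=11: events B1->F, B3->F, B4->F; outcomes B1=F, B3=F, B4=F
input #3, m=11, z=5: events B1->T, B2->F, B4->T; outcomes B1=T, B2=F, B4=T
input #4, m=5, z=6: events B1->T, B2->T, B4->T; outcomes B1=T, B2=T, B4=T
input #5, m=8, z=6: events B1->T, B2->T, B4->T; outcomes B1=T, B2=T, B4=T
input #6, m=8, z=4: events B1->T, B2->T, B4->T; outcomes B1=T, B2=T, B4=T
input #7, m=6, z=12: events B1->F, B3->F, B4->F; outcomes B1=F, B3=F, B4=F
input #8, m=11, z=12: events B1->F, B3->F, B4->T; outcomes B1=F, B3=F, B4=T
input #9, m=10, z=8: events B1->F, B3->F, B4->T; outcomes B1=F, B3=F, B4=T
together the pool reaches 7 outcomes: B1=T, B1=F, B2=T, B2=F, B3=F, B4=T, B4=F
no size-1 subset reaches all 7 outcomes (best union: 3/7)
no size-2 subset reaches all 7 outcomes (best union: 6/7)
at size 3, {1, 2, 3} reaches all 7 outcomes; every lexicographically earlier size-3 subset fails
Answer: 1, 2, 3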